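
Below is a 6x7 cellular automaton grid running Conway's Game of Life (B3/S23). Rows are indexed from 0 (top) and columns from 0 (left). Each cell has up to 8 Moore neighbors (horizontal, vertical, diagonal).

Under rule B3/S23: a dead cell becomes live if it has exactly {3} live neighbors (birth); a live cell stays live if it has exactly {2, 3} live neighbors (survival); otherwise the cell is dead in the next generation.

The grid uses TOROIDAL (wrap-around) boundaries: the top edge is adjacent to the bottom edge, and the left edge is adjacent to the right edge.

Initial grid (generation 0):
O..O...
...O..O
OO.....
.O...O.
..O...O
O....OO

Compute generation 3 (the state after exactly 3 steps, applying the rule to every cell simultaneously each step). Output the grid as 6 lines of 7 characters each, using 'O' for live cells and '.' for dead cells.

Answer: ..O..OO
..O...O
..OOOOO
O.....O
......O
OO.OO..

Derivation:
Simulating step by step:
Generation 0 (given above): 13 live cells
Generation 1: 17 live cells
O...OO.
.OO...O
OOO...O
.OO...O
.O.....
OO...O.
Generation 2: 14 live cells
..O.OO.
..OO...
...O.OO
......O
......O
OO..OO.
Generation 3: 17 live cells
(generation 3 grid is the final answer)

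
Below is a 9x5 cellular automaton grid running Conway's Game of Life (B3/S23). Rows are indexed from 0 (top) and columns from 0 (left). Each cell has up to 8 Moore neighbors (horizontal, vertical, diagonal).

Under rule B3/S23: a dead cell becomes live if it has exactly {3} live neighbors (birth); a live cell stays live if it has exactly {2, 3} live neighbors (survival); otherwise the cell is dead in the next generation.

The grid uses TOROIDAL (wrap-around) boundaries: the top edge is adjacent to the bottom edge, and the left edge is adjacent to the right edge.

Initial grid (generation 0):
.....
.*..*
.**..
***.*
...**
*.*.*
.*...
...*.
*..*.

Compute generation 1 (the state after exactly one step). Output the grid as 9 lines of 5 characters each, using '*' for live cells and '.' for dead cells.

Answer: *...*
***..
....*
....*
.....
***.*
*****
..*.*
....*

Derivation:
Simulating step by step:
Generation 0 (given above): 17 live cells
Generation 1: 19 live cells
(generation 1 grid is the final answer)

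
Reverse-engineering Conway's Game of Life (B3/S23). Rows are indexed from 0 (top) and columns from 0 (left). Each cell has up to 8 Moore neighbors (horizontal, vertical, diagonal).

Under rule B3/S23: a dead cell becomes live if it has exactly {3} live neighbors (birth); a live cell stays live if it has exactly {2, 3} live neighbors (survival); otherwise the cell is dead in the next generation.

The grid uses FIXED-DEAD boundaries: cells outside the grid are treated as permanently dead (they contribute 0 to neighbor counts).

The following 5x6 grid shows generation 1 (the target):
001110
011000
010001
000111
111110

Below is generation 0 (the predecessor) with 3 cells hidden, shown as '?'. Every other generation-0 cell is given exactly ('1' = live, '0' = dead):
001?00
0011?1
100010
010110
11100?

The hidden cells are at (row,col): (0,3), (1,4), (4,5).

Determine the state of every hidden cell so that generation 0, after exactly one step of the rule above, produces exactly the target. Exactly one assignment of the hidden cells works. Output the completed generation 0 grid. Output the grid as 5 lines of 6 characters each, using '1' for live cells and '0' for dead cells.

Answer: 001100
001101
100010
010110
111001

Derivation:
Hidden generation-0 cells (in order): (0,3), (1,4), (4,5).
A hidden cell only influences target cells in its own 3x3 neighborhood. Try each of the 2^3 = 8 assignments, step the completed generation 0 forward once under B3/S23, and compare with the target:
  (0,3)=0 (1,4)=0 (4,5)=0 -> step gives (0,4)='0' but target has '1' -> reject
  (0,3)=0 (1,4)=0 (4,5)=1 -> step gives (0,4)='0' but target has '1' -> reject
  (0,3)=0 (1,4)=1 (4,5)=0 -> step gives (0,3)='0' but target has '1' -> reject
  (0,3)=0 (1,4)=1 (4,5)=1 -> step gives (0,3)='0' but target has '1' -> reject
  (0,3)=1 (1,4)=0 (4,5)=0 -> step gives (3,5)='0' but target has '1' -> reject
  (0,3)=1 (1,4)=0 (4,5)=1 -> step reproduces the target at every cell -> ACCEPT
  (0,3)=1 (1,4)=1 (4,5)=0 -> step gives (0,3)='0' but target has '1' -> reject
  (0,3)=1 (1,4)=1 (4,5)=1 -> step gives (0,3)='0' but target has '1' -> reject
Unique solution: (0,3)=live, (1,4)=dead, (4,5)=live.
Check: live-neighbor counts of every cell in the completed generation 0:
023331
133441
134543
444333
233331
Applying B3/S23 to generation 0 with these counts gives:
001110
011000
010001
000111
111110
which matches the target exactly.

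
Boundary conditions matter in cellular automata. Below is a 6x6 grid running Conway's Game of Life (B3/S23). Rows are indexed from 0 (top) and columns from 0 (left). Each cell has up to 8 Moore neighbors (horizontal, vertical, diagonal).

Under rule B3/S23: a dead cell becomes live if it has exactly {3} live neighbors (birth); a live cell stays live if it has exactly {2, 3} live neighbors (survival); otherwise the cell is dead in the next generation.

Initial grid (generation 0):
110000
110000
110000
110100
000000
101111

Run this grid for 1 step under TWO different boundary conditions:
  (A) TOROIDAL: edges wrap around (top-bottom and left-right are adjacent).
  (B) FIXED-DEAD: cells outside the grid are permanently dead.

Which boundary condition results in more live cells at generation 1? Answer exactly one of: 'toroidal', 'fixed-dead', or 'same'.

Under TOROIDAL boundary, generation 1:
000110
001001
000001
111000
000000
101111
Population = 13

Under FIXED-DEAD boundary, generation 1:
110000
001000
000000
111000
100000
000110
Population = 9

Comparison: toroidal=13, fixed-dead=9 -> toroidal

Answer: toroidal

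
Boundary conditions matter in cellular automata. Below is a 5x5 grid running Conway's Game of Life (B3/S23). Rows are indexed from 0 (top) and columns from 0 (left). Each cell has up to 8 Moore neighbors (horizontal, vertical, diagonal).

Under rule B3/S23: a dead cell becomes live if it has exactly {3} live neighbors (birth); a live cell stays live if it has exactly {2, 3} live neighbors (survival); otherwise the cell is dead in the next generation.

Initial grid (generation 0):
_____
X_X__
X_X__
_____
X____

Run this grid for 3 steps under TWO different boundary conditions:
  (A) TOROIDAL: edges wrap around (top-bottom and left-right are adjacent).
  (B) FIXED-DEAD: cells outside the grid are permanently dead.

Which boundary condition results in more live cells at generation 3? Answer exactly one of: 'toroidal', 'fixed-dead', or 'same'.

Under TOROIDAL boundary, generation 3:
_____
_____
_____
_____
_____
Population = 0

Under FIXED-DEAD boundary, generation 3:
_____
_____
_____
_____
_____
Population = 0

Comparison: toroidal=0, fixed-dead=0 -> same

Answer: same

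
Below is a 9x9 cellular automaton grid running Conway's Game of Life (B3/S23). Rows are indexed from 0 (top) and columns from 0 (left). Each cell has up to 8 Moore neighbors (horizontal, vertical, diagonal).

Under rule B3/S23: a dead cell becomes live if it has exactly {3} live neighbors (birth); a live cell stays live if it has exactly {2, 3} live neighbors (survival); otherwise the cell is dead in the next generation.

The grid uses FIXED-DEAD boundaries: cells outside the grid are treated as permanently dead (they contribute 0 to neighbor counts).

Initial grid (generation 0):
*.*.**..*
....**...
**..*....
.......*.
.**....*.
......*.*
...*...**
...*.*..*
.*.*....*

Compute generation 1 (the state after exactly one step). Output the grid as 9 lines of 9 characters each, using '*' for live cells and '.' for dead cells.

Simulating step by step:
Generation 0 (given above): 25 live cells
Generation 1: 21 live cells
(generation 1 grid is the final answer)

Answer: ...***...
*........
....**...
*.*......
......***
..*...*.*
....*.*.*
...*....*
..*.*....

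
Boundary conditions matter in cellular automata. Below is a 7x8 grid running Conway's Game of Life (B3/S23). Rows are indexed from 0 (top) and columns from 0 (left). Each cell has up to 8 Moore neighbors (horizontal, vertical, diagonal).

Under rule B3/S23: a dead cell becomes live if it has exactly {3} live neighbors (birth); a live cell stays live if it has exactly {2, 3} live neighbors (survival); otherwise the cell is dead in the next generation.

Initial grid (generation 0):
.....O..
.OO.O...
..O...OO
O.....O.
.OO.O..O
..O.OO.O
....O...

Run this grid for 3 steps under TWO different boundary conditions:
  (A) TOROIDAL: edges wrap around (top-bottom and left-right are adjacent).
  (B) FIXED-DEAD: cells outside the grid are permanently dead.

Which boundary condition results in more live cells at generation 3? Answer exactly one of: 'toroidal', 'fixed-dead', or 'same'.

Under TOROIDAL boundary, generation 3:
.O.....O
OO......
OO......
........
........
O.....O.
O.....OO
Population = 11

Under FIXED-DEAD boundary, generation 3:
..O.....
..O...O.
......O.
........
........
..O...OO
..O.....
Population = 8

Comparison: toroidal=11, fixed-dead=8 -> toroidal

Answer: toroidal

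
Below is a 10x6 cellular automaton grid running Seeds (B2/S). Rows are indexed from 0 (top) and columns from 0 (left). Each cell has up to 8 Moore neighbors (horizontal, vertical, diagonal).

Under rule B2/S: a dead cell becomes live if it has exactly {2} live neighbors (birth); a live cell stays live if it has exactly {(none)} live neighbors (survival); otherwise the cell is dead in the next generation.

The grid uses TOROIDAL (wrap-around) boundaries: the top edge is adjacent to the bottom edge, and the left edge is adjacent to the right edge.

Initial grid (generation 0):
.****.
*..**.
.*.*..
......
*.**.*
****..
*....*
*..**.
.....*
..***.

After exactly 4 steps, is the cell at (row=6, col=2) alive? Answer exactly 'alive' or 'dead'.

Answer: alive

Derivation:
Simulating step by step:
Generation 0 (given above): 26 live cells
Generation 1: 8 live cells
*.....
......
*....*
.....*
......
......
......
.*....
**....
*.....
Generation 2: 8 live cells
.*...*
.*....
....*.
....*.
......
......
......
..*...
..*..*
......
Generation 3: 16 live cells
..*...
..*.**
...*.*
...*.*
......
......
......
.*.*..
.*.*..
.**.**
Generation 4: 9 live cells
......
**....
......
*.*...
....*.
......
..*...
*...*.
.....*
......

Cell (6,2) at generation 4: 1 -> alive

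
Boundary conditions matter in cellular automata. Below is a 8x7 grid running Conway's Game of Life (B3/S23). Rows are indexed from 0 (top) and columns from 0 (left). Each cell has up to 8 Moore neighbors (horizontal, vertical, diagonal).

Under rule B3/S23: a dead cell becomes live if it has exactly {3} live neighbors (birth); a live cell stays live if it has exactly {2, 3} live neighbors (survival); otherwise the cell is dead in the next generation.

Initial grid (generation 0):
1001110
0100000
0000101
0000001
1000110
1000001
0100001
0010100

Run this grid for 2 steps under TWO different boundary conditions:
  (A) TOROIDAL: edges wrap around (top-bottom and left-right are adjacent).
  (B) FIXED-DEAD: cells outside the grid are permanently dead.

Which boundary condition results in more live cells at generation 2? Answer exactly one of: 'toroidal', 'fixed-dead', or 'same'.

Answer: toroidal

Derivation:
Under TOROIDAL boundary, generation 2:
0000000
1001000
0100110
1100100
1100010
0100010
0000011
0000000
Population = 15

Under FIXED-DEAD boundary, generation 2:
0000000
0000100
0000110
0000101
0000001
1100001
1100000
0000000
Population = 11

Comparison: toroidal=15, fixed-dead=11 -> toroidal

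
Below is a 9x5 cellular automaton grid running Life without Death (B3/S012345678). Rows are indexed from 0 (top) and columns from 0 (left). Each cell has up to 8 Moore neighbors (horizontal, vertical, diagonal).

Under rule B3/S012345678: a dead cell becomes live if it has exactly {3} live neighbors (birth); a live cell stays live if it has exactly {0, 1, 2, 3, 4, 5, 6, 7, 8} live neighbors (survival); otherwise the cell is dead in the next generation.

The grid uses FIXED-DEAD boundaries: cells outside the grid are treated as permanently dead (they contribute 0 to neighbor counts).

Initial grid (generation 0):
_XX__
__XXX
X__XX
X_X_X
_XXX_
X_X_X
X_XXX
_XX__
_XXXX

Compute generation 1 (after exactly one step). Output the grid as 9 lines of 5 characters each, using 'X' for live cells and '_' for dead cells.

Answer: _XX__
__XXX
X__XX
X_X_X
XXXXX
X_X_X
X_XXX
XXX__
_XXXX

Derivation:
Simulating step by step:
Generation 0 (given above): 27 live cells
Generation 1: 30 live cells
(generation 1 grid is the final answer)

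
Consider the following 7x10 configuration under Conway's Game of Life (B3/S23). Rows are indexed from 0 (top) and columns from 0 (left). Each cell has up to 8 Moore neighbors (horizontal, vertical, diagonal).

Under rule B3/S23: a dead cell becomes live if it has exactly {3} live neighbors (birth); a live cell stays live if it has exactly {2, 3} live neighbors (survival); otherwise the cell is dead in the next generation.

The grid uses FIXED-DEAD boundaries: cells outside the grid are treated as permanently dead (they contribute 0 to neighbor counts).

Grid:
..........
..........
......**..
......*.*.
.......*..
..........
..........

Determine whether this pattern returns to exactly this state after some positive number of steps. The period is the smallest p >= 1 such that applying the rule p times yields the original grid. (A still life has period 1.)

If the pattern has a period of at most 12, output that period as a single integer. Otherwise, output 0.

Simulating and comparing each generation to the original:
Gen 0 (original, given above): 5 live cells
Gen 1: 5 live cells, MATCHES original -> period = 1

Answer: 1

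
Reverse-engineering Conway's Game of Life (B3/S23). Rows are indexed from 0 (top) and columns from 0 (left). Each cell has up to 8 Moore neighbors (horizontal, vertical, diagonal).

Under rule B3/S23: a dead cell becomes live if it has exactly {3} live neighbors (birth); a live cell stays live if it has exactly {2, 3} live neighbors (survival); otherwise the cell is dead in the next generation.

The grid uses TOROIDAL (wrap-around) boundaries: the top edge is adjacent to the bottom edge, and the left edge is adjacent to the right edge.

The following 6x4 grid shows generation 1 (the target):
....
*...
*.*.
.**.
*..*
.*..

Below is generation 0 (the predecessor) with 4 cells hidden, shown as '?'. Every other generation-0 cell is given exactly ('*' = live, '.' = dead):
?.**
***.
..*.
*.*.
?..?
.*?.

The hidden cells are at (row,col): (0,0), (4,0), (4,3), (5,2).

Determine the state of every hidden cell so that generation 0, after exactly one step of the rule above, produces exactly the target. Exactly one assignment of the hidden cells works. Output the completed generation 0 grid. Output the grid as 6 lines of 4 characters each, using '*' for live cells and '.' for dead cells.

Answer: *.**
***.
..*.
*.*.
...*
.**.

Derivation:
Hidden generation-0 cells (in order): (0,0), (4,0), (4,3), (5,2).
A hidden cell only influences target cells in its own 3x3 neighborhood. Try each of the 2^4 = 16 assignments, step the completed generation 0 forward once under B3/S23, and compare with the target:
  (0,0)=. (4,0)=. (4,3)=. (5,2)=. -> step gives (0,3)='*' but target has '.' -> reject
  (0,0)=. (4,0)=. (4,3)=. (5,2)=* -> step gives (3,2)='.' but target has '*' -> reject
  (0,0)=. (4,0)=. (4,3)=* (5,2)=. -> step gives (0,3)='*' but target has '.' -> reject
  (0,0)=. (4,0)=. (4,3)=* (5,2)=* -> step gives (5,0)='*' but target has '.' -> reject
  (0,0)=. (4,0)=* (4,3)=. (5,2)=. -> step gives (0,3)='*' but target has '.' -> reject
  (0,0)=. (4,0)=* (4,3)=. (5,2)=* -> step gives (3,1)='.' but target has '*' -> reject
  (0,0)=. (4,0)=* (4,3)=* (5,2)=. -> step gives (0,3)='*' but target has '.' -> reject
  (0,0)=. (4,0)=* (4,3)=* (5,2)=* -> step gives (3,0)='*' but target has '.' -> reject
  (0,0)=* (4,0)=. (4,3)=. (5,2)=. -> step gives (3,2)='.' but target has '*' -> reject
  (0,0)=* (4,0)=. (4,3)=. (5,2)=* -> step gives (3,2)='.' but target has '*' -> reject
  (0,0)=* (4,0)=. (4,3)=* (5,2)=. -> step gives (4,1)='*' but target has '.' -> reject
  (0,0)=* (4,0)=. (4,3)=* (5,2)=* -> step reproduces the target at every cell -> ACCEPT
  (0,0)=* (4,0)=* (4,3)=. (5,2)=. -> step gives (3,1)='.' but target has '*' -> reject
  (0,0)=* (4,0)=* (4,3)=. (5,2)=* -> step gives (3,1)='.' but target has '*' -> reject
  (0,0)=* (4,0)=* (4,3)=* (5,2)=. -> step gives (3,0)='*' but target has '.' -> reject
  (0,0)=* (4,0)=* (4,3)=* (5,2)=* -> step gives (3,0)='*' but target has '.' -> reject
Unique solution: (0,0)=live, (4,0)=dead, (4,3)=live, (5,2)=live.
Check: live-neighbor counts of every cell in the completed generation 0:
4755
3546
3635
1324
3443
4345
Applying B3/S23 to generation 0 with these counts gives:
....
*...
*.*.
.**.
*..*
.*..
which matches the target exactly.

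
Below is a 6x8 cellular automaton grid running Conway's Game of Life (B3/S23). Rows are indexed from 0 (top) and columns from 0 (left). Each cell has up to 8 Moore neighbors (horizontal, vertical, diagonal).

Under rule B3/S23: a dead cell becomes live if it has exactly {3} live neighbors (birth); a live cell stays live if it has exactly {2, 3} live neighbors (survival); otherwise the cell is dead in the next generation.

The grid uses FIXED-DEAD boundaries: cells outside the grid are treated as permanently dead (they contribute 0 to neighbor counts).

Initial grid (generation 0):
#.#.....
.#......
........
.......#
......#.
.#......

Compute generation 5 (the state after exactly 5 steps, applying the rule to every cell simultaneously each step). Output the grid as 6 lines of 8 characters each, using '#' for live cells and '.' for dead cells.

Answer: ........
........
........
........
........
........

Derivation:
Simulating step by step:
Generation 0 (given above): 6 live cells
Generation 1: 2 live cells
.#......
.#......
........
........
........
........
Generation 2: 0 live cells
........
........
........
........
........
........
Generation 3: 0 live cells
........
........
........
........
........
........
Generation 4: 0 live cells
........
........
........
........
........
........
Generation 5: 0 live cells
(generation 5 grid is the final answer)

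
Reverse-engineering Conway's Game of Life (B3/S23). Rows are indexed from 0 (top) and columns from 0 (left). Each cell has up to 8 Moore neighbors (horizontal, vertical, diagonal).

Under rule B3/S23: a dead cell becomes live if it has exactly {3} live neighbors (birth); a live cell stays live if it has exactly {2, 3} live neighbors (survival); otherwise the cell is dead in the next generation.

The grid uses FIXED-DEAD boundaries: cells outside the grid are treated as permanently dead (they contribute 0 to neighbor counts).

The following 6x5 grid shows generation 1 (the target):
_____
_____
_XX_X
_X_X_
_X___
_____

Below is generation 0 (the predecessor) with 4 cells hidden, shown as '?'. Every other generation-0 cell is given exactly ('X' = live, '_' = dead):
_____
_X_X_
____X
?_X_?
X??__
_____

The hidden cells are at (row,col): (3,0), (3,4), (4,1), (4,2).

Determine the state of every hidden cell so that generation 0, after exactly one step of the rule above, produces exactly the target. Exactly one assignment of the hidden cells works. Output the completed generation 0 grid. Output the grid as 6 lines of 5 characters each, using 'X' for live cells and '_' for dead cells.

Hidden generation-0 cells (in order): (3,0), (3,4), (4,1), (4,2).
A hidden cell only influences target cells in its own 3x3 neighborhood. Try each of the 2^4 = 16 assignments, step the completed generation 0 forward once under B3/S23, and compare with the target:
  (3,0)=_ (3,4)=_ (4,1)=_ (4,2)=_ -> step gives (2,1)='_' but target has 'X' -> reject
  (3,0)=_ (3,4)=_ (4,1)=_ (4,2)=X -> step gives (2,1)='_' but target has 'X' -> reject
  (3,0)=_ (3,4)=_ (4,1)=X (4,2)=_ -> step gives (2,1)='_' but target has 'X' -> reject
  (3,0)=_ (3,4)=_ (4,1)=X (4,2)=X -> step gives (2,1)='_' but target has 'X' -> reject
  (3,0)=_ (3,4)=X (4,1)=_ (4,2)=_ -> step gives (2,1)='_' but target has 'X' -> reject
  (3,0)=_ (3,4)=X (4,1)=_ (4,2)=X -> step gives (2,1)='_' but target has 'X' -> reject
  (3,0)=_ (3,4)=X (4,1)=X (4,2)=_ -> step gives (2,1)='_' but target has 'X' -> reject
  (3,0)=_ (3,4)=X (4,1)=X (4,2)=X -> step gives (2,1)='_' but target has 'X' -> reject
  (3,0)=X (3,4)=_ (4,1)=_ (4,2)=_ -> step gives (2,3)='X' but target has '_' -> reject
  (3,0)=X (3,4)=_ (4,1)=_ (4,2)=X -> step gives (2,3)='X' but target has '_' -> reject
  (3,0)=X (3,4)=_ (4,1)=X (4,2)=_ -> step gives (2,3)='X' but target has '_' -> reject
  (3,0)=X (3,4)=_ (4,1)=X (4,2)=X -> step gives (2,3)='X' but target has '_' -> reject
  (3,0)=X (3,4)=X (4,1)=_ (4,2)=_ -> step reproduces the target at every cell -> ACCEPT
  (3,0)=X (3,4)=X (4,1)=_ (4,2)=X -> step gives (3,1)='_' but target has 'X' -> reject
  (3,0)=X (3,4)=X (4,1)=X (4,2)=_ -> step gives (3,0)='X' but target has '_' -> reject
  (3,0)=X (3,4)=X (4,1)=X (4,2)=X -> step gives (3,0)='X' but target has '_' -> reject
Unique solution: (3,0)=live, (3,4)=live, (4,1)=dead, (4,2)=dead.
Check: live-neighbor counts of every cell in the completed generation 0:
11211
10212
23342
13031
13121
11000
Applying B3/S23 to generation 0 with these counts gives:
_____
_____
_XX_X
_X_X_
_X___
_____
which matches the target exactly.

Answer: _____
_X_X_
____X
X_X_X
X____
_____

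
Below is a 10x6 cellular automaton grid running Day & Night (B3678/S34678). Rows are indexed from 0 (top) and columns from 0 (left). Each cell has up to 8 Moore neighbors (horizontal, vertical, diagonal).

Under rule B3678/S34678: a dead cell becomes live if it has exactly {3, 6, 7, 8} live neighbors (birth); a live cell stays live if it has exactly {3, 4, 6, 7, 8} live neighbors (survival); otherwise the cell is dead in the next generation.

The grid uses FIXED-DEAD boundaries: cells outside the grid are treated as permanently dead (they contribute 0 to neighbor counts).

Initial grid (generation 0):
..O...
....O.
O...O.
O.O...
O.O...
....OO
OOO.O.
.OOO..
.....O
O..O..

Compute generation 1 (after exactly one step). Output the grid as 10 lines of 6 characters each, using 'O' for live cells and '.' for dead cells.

Simulating step by step:
Generation 0 (given above): 20 live cells
Generation 1: 19 live cells
(generation 1 grid is the final answer)

Answer: ......
...O..
.O.O..
...O..
...O..
O.O...
.OO.OO
OOOOO.
.O.OO.
......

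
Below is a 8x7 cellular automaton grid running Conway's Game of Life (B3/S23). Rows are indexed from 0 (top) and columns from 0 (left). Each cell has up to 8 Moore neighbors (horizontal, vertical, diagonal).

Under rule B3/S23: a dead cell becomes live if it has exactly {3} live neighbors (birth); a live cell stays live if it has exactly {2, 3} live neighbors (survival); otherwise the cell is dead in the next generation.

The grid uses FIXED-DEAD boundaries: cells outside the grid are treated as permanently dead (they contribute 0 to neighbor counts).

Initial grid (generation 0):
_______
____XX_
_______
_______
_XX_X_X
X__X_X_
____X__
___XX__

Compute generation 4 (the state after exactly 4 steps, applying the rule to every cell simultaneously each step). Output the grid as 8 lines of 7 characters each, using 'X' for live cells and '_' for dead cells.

Answer: _______
_______
__XXX__
_____X_
______X
___X___
____X_X
_____X_

Derivation:
Simulating step by step:
Generation 0 (given above): 12 live cells
Generation 1: 12 live cells
_______
_______
_______
_______
_XXXXX_
_XXX_X_
_____X_
___XX__
Generation 2: 10 live cells
_______
_______
_______
__XXX__
_X___X_
_X___XX
_____X_
____X__
Generation 3: 14 live cells
_______
_______
___X___
__XXX__
_X_X_XX
____XXX
____XXX
_______
Generation 4: 9 live cells
(generation 4 grid is the final answer)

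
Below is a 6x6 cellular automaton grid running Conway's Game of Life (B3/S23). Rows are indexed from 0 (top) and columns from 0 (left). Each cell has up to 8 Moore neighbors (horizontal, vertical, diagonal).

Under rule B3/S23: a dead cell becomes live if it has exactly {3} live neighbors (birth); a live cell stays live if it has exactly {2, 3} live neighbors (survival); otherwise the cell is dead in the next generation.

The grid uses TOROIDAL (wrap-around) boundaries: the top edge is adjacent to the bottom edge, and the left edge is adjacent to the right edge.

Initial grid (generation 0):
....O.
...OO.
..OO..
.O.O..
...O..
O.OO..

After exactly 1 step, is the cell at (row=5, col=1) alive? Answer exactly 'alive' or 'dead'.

Simulating step by step:
Generation 0 (given above): 11 live cells
Generation 1: 13 live cells
..O.OO
..O.O.
......
...OO.
.O.OO.
..OOO.

Cell (5,1) at generation 1: 0 -> dead

Answer: dead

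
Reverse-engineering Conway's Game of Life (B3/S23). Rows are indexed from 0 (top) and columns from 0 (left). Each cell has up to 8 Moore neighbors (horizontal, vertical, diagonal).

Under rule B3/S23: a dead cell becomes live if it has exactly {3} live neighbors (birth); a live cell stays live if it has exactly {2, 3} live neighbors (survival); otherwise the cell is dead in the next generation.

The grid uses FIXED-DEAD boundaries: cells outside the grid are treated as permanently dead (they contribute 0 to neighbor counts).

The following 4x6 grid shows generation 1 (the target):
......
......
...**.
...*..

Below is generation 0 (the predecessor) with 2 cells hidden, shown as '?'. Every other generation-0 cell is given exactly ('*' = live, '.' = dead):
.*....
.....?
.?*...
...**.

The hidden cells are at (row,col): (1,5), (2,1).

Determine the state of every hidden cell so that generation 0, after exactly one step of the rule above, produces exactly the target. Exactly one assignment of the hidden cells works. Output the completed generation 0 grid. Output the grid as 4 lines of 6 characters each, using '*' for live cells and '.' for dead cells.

Answer: .*....
.....*
..*...
...**.

Derivation:
Hidden generation-0 cells (in order): (1,5), (2,1).
A hidden cell only influences target cells in its own 3x3 neighborhood. Try each of the 2^2 = 4 assignments, step the completed generation 0 forward once under B3/S23, and compare with the target:
  (1,5)=. (2,1)=. -> step gives (2,4)='.' but target has '*' -> reject
  (1,5)=. (2,1)=* -> step gives (1,1)='*' but target has '.' -> reject
  (1,5)=* (2,1)=. -> step reproduces the target at every cell -> ACCEPT
  (1,5)=* (2,1)=* -> step gives (1,1)='*' but target has '.' -> reject
Unique solution: (1,5)=live, (2,1)=dead.
Check: live-neighbor counts of every cell in the completed generation 0:
101011
122110
011332
012211
Applying B3/S23 to generation 0 with these counts gives:
......
......
...**.
...*..
which matches the target exactly.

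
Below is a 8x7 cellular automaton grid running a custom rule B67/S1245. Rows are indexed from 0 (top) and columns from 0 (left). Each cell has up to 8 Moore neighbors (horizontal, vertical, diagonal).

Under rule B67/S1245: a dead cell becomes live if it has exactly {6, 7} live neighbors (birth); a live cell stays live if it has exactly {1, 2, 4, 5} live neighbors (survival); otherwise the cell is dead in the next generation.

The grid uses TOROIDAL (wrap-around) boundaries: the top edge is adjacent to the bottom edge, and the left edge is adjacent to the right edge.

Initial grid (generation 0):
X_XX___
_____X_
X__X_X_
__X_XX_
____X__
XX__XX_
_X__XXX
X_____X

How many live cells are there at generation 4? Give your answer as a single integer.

Simulating step by step:
Generation 0 (given above): 21 live cells
Generation 1: 16 live cells
X_XX___
_____X_
___X___
__X_X__
____X__
_X__XX_
X____XX
X_____X
Generation 2: 13 live cells
X_XX___
_______
___X___
__X_X__
_______
_X___X_
X____XX
X_____X
Generation 3: 12 live cells
X_XX___
_______
___X___
__X_X__
_______
_X___X_
X_____X
X_____X
Generation 4: 12 live cells
X_XX___
_______
___X___
__X_X__
_______
_X___X_
X_____X
X_____X
Population at generation 4: 12

Answer: 12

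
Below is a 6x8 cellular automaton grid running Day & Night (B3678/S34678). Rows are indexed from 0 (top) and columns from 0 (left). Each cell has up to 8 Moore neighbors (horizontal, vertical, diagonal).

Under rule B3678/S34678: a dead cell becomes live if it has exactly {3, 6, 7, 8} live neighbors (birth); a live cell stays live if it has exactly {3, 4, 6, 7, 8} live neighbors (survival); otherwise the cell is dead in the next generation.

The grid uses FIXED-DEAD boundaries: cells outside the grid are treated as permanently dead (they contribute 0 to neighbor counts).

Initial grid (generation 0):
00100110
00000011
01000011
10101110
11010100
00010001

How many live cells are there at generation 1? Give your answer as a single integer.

Simulating step by step:
Generation 0 (given above): 19 live cells
Generation 1: 16 live cells
00000011
00000001
00000001
10111111
01010100
00101000
Population at generation 1: 16

Answer: 16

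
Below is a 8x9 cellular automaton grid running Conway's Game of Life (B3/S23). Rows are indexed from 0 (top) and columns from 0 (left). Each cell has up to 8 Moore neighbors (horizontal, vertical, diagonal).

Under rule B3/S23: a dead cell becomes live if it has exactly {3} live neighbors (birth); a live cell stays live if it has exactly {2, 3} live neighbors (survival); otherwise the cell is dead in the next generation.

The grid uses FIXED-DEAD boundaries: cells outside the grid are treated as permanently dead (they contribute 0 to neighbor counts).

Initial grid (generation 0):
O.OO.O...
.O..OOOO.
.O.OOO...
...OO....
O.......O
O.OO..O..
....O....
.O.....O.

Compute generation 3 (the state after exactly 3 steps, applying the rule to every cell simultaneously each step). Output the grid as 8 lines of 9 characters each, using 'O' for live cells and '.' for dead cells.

Answer: O.O......
.........
.........
O...O....
OO..OO...
OOOOO....
.OOO.....
..O......

Derivation:
Simulating step by step:
Generation 0 (given above): 24 live cells
Generation 1: 17 live cells
.OOO.O...
OO.......
.........
..OO.O...
.OO.O....
.O.O.....
.OOO.....
.........
Generation 2: 18 live cells
OOO......
OO.......
.OO......
.OOOO....
.O..O....
O...O....
.O.O.....
..O......
Generation 3: 17 live cells
(generation 3 grid is the final answer)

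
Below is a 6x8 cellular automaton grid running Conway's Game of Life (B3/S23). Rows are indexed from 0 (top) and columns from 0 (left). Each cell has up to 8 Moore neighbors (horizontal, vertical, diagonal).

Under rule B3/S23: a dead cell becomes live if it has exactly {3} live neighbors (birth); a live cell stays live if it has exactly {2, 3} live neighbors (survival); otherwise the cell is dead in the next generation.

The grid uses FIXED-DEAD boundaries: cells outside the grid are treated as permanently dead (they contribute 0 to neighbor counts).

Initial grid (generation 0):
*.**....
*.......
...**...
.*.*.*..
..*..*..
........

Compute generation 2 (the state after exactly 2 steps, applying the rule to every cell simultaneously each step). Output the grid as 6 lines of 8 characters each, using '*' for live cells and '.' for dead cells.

Simulating step by step:
Generation 0 (given above): 11 live cells
Generation 1: 11 live cells
.*......
.**.*...
..***...
...*.*..
..*.*...
........
Generation 2: 9 live cells
(generation 2 grid is the final answer)

Answer: .**.....
.*..*...
.*...*..
.....*..
...**...
........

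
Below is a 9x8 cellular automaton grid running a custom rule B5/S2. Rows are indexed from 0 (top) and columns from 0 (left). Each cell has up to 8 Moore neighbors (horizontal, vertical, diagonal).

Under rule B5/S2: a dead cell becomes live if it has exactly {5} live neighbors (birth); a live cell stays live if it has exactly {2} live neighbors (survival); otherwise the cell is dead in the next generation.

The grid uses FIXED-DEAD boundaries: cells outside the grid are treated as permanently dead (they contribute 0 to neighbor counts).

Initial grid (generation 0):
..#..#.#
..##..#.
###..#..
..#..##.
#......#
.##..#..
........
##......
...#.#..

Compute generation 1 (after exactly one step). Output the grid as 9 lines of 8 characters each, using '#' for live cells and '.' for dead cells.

Simulating step by step:
Generation 0 (given above): 22 live cells
Generation 1: 6 live cells
(generation 1 grid is the final answer)

Answer: ..#.....
.#......
........
.##..#..
........
.#......
........
........
........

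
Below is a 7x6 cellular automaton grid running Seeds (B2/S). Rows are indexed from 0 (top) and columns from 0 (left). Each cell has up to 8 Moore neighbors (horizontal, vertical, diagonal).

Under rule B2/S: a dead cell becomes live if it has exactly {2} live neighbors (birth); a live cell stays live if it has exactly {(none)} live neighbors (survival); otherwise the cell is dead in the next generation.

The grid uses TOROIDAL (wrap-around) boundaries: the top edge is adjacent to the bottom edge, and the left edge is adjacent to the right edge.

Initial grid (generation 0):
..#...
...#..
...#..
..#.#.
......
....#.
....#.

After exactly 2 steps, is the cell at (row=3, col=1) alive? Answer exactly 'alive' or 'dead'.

Answer: dead

Derivation:
Simulating step by step:
Generation 0 (given above): 7 live cells
Generation 1: 7 live cells
....#.
....#.
......
......
....##
...#.#
.....#
Generation 2: 9 live cells
...#..
...#.#
......
....##
#..#..
......
#..#..

Cell (3,1) at generation 2: 0 -> dead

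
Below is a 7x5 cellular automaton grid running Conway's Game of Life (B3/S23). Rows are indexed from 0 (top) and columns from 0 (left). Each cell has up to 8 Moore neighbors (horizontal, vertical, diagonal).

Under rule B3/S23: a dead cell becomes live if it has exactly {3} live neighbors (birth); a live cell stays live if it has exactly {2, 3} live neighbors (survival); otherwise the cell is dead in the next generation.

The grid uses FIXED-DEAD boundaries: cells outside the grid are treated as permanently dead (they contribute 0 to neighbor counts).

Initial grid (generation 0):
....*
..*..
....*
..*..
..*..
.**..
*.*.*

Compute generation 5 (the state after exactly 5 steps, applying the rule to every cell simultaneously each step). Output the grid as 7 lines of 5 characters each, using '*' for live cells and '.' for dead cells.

Answer: .....
.....
..***
..*.*
.***.
..*..
.....

Derivation:
Simulating step by step:
Generation 0 (given above): 10 live cells
Generation 1: 8 live cells
.....
...*.
...*.
...*.
..**.
..*..
..**.
Generation 2: 10 live cells
.....
.....
..***
...**
..**.
.*...
..**.
Generation 3: 8 live cells
.....
...*.
..*.*
.....
..***
.*...
..*..
Generation 4: 7 live cells
.....
...*.
...*.
..*.*
..**.
.*...
.....
Generation 5: 9 live cells
(generation 5 grid is the final answer)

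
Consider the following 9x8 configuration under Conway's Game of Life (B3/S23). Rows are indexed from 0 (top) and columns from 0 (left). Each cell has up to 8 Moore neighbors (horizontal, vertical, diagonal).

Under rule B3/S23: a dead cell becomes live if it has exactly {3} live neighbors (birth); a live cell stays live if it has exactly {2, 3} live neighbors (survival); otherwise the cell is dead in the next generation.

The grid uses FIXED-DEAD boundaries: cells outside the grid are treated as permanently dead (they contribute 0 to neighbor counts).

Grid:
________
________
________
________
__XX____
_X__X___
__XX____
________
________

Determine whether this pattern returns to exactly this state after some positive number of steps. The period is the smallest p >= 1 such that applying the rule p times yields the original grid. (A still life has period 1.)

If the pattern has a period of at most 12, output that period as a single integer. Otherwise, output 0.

Answer: 1

Derivation:
Simulating and comparing each generation to the original:
Gen 0 (original, given above): 6 live cells
Gen 1: 6 live cells, MATCHES original -> period = 1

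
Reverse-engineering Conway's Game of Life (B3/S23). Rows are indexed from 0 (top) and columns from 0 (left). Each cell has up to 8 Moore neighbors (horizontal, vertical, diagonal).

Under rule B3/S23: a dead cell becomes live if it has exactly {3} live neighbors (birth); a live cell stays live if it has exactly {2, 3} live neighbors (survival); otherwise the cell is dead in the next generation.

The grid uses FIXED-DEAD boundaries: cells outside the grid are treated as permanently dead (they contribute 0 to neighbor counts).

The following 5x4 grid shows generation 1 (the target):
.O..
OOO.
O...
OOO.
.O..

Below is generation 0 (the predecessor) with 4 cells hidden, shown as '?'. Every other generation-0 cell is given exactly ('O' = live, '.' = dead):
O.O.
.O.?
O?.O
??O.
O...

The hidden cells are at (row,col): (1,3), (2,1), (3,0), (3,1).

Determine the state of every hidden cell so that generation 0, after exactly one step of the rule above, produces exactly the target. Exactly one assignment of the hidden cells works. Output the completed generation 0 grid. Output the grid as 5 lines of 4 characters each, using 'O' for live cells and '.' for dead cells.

Answer: O.O.
.O..
O..O
.OO.
O...

Derivation:
Hidden generation-0 cells (in order): (1,3), (2,1), (3,0), (3,1).
A hidden cell only influences target cells in its own 3x3 neighborhood. Try each of the 2^4 = 16 assignments, step the completed generation 0 forward once under B3/S23, and compare with the target:
  (1,3)=. (2,1)=. (3,0)=. (3,1)=. -> step gives (2,0)='.' but target has 'O' -> reject
  (1,3)=. (2,1)=. (3,0)=. (3,1)=O -> step reproduces the target at every cell -> ACCEPT
  (1,3)=. (2,1)=. (3,0)=O (3,1)=. -> step gives (2,2)='O' but target has '.' -> reject
  (1,3)=. (2,1)=. (3,0)=O (3,1)=O -> step gives (3,1)='.' but target has 'O' -> reject
  (1,3)=. (2,1)=O (3,0)=. (3,1)=. -> step gives (1,0)='.' but target has 'O' -> reject
  (1,3)=. (2,1)=O (3,0)=. (3,1)=O -> step gives (1,0)='.' but target has 'O' -> reject
  (1,3)=. (2,1)=O (3,0)=O (3,1)=. -> step gives (1,0)='.' but target has 'O' -> reject
  (1,3)=. (2,1)=O (3,0)=O (3,1)=O -> step gives (1,0)='.' but target has 'O' -> reject
  (1,3)=O (2,1)=. (3,0)=. (3,1)=. -> step gives (0,2)='O' but target has '.' -> reject
  (1,3)=O (2,1)=. (3,0)=. (3,1)=O -> step gives (0,2)='O' but target has '.' -> reject
  (1,3)=O (2,1)=. (3,0)=O (3,1)=. -> step gives (0,2)='O' but target has '.' -> reject
  (1,3)=O (2,1)=. (3,0)=O (3,1)=O -> step gives (0,2)='O' but target has '.' -> reject
  (1,3)=O (2,1)=O (3,0)=. (3,1)=. -> step gives (0,2)='O' but target has '.' -> reject
  (1,3)=O (2,1)=O (3,0)=. (3,1)=O -> step gives (0,2)='O' but target has '.' -> reject
  (1,3)=O (2,1)=O (3,0)=O (3,1)=. -> step gives (0,2)='O' but target has '.' -> reject
  (1,3)=O (2,1)=O (3,0)=O (3,1)=O -> step gives (0,2)='O' but target has '.' -> reject
Unique solution: (1,3)=dead, (2,1)=dead, (3,0)=dead, (3,1)=live.
Check: live-neighbor counts of every cell in the completed generation 0:
1311
3332
2441
3322
1321
Applying B3/S23 to generation 0 with these counts gives:
.O..
OOO.
O...
OOO.
.O..
which matches the target exactly.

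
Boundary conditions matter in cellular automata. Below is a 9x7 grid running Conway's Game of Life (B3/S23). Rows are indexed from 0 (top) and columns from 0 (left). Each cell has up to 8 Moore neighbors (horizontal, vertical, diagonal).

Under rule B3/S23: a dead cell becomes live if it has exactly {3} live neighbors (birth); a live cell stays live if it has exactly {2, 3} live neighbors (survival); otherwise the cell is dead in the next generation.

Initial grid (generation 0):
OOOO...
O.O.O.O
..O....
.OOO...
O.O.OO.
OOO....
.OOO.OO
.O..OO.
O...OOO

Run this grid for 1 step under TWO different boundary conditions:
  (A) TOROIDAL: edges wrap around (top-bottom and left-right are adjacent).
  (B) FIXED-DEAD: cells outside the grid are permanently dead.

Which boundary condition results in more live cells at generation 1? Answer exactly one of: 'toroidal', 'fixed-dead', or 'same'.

Answer: fixed-dead

Derivation:
Under TOROIDAL boundary, generation 1:
..O....
O.....O
O......
....O..
O...O.O
.......
...O.OO
.O.....
.......
Population = 12

Under FIXED-DEAD boundary, generation 1:
O.OO...
O......
.......
....O..
O...O..
O.....O
...O.OO
OO.....
....O.O
Population = 16

Comparison: toroidal=12, fixed-dead=16 -> fixed-dead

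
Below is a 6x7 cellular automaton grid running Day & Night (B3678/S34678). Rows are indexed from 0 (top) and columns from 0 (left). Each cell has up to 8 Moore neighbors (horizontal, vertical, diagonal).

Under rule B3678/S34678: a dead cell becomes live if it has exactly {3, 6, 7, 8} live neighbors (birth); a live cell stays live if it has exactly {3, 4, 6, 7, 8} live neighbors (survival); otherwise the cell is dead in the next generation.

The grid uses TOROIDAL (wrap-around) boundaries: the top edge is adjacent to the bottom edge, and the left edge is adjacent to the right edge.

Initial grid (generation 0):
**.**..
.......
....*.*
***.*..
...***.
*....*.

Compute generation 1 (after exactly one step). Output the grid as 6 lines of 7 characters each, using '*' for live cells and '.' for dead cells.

Simulating step by step:
Generation 0 (given above): 15 live cells
Generation 1: 20 live cells
(generation 1 grid is the final answer)

Answer: ......*
*..***.
**.*.*.
....*.*
*.****.
.**.**.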